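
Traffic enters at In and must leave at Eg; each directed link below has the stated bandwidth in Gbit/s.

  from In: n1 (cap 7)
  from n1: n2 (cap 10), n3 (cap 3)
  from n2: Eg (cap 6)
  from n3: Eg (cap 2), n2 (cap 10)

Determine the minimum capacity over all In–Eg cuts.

7

Augment In→n1→n2→Eg: bottleneck 6, flow now 6.
Augment In→n1→n3→Eg: bottleneck 1, flow now 7.
No augmenting path remains; maximum flow = 7.
By max-flow min-cut, the minimum cut capacity equals the max flow.
In the residual graph, reachable from In: {In}.
Min-cut edges: In→n1 (7); capacity 7 = 7.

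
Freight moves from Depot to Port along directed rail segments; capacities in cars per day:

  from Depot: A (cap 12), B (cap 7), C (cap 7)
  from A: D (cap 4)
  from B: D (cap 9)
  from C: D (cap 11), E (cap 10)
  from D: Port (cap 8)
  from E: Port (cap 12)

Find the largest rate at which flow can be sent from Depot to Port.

Augment Depot→A→D→Port: bottleneck 4, flow now 4.
Augment Depot→B→D→Port: bottleneck 4, flow now 8.
Augment Depot→C→E→Port: bottleneck 7, flow now 15.
No augmenting path remains; maximum flow = 15.
In the residual graph, reachable from Depot: {Depot, A, B, D}.
Min-cut edges: Depot→C (7), D→Port (8); capacity 7 + 8 = 15.
This cut is saturated, so no flow can exceed 15.

15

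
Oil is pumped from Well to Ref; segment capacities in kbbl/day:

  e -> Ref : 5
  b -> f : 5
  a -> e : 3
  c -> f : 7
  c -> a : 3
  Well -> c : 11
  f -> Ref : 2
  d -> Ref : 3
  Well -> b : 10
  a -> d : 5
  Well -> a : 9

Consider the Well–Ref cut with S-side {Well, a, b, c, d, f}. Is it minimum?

Yes — it is a minimum cut (capacity 8).

Given cut capacity: 3 + 3 + 2 = 8.
Augment Well→a→d→Ref: bottleneck 3, flow now 3.
Augment Well→a→e→Ref: bottleneck 3, flow now 6.
Augment Well→b→f→Ref: bottleneck 2, flow now 8.
No augmenting path remains; maximum flow = 8.
Cut capacity 8 equals the max flow, so it is a minimum cut.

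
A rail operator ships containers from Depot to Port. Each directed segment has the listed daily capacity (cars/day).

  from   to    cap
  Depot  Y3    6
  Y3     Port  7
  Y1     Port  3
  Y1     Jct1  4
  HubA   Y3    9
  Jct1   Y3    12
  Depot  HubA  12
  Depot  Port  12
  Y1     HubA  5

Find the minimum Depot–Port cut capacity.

19

Augment Depot→Port: bottleneck 12, flow now 12.
Augment Depot→Y3→Port: bottleneck 6, flow now 18.
Augment Depot→HubA→Y3→Port: bottleneck 1, flow now 19.
No augmenting path remains; maximum flow = 19.
By max-flow min-cut, the minimum cut capacity equals the max flow.
In the residual graph, reachable from Depot: {Depot, HubA, Y3}.
Min-cut edges: Depot→Port (12), Y3→Port (7); capacity 12 + 7 = 19.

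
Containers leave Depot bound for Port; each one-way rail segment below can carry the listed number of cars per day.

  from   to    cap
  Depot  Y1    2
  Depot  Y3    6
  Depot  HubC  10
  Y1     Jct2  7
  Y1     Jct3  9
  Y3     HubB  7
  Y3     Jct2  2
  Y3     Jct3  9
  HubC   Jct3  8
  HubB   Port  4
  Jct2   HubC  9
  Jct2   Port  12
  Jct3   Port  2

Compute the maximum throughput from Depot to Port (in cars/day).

10

Augment Depot→Y1→Jct2→Port: bottleneck 2, flow now 2.
Augment Depot→Y3→HubB→Port: bottleneck 4, flow now 6.
Augment Depot→Y3→Jct2→Port: bottleneck 2, flow now 8.
Augment Depot→HubC→Jct3→Port: bottleneck 2, flow now 10.
No augmenting path remains; maximum flow = 10.
In the residual graph, reachable from Depot: {Depot, HubC, Jct3}.
Min-cut edges: Depot→Y1 (2), Depot→Y3 (6), Jct3→Port (2); capacity 2 + 6 + 2 = 10.
This cut is saturated, so no flow can exceed 10.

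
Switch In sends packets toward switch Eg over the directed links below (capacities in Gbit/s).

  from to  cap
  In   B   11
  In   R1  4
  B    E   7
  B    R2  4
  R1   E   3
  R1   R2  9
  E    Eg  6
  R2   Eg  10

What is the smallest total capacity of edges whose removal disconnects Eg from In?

Augment In→B→E→Eg: bottleneck 6, flow now 6.
Augment In→B→R2→Eg: bottleneck 4, flow now 10.
Augment In→R1→R2→Eg: bottleneck 4, flow now 14.
No augmenting path remains; maximum flow = 14.
By max-flow min-cut, the minimum cut capacity equals the max flow.
In the residual graph, reachable from In: {In, B, E}.
Min-cut edges: In→R1 (4), B→R2 (4), E→Eg (6); capacity 4 + 4 + 6 = 14.

14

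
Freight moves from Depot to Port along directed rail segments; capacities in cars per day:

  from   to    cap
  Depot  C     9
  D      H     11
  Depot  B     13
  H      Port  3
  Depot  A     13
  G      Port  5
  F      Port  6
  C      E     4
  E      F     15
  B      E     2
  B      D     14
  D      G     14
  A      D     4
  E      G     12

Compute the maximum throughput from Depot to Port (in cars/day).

Augment Depot→A→D→G→Port: bottleneck 4, flow now 4.
Augment Depot→B→D→G→Port: bottleneck 1, flow now 5.
Augment Depot→B→D→H→Port: bottleneck 3, flow now 8.
Augment Depot→B→E→F→Port: bottleneck 2, flow now 10.
Augment Depot→C→E→F→Port: bottleneck 4, flow now 14.
No augmenting path remains; maximum flow = 14.
In the residual graph, reachable from Depot: {Depot, A, B, C, D, G, H}.
Min-cut edges: B→E (2), C→E (4), G→Port (5), H→Port (3); capacity 2 + 4 + 5 + 3 = 14.
This cut is saturated, so no flow can exceed 14.

14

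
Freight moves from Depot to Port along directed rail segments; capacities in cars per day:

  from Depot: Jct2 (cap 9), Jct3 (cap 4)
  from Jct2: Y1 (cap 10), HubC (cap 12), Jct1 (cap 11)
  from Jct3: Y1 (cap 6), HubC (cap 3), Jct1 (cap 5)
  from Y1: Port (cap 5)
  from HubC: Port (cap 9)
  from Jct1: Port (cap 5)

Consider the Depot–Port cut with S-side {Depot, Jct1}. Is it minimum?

No — its capacity is 18, but the minimum cut has capacity 13.

Given cut capacity: 9 + 4 + 5 = 18.
Augment Depot→Jct2→Y1→Port: bottleneck 5, flow now 5.
Augment Depot→Jct2→HubC→Port: bottleneck 4, flow now 9.
Augment Depot→Jct3→HubC→Port: bottleneck 3, flow now 12.
Augment Depot→Jct3→Jct1→Port: bottleneck 1, flow now 13.
No augmenting path remains; maximum flow = 13.
In the residual graph, reachable from Depot: {Depot}.
Min-cut edges: Depot→Jct2 (9), Depot→Jct3 (4); capacity 9 + 4 = 13.
Cut capacity 18 exceeds the max flow 13, so it is not minimum.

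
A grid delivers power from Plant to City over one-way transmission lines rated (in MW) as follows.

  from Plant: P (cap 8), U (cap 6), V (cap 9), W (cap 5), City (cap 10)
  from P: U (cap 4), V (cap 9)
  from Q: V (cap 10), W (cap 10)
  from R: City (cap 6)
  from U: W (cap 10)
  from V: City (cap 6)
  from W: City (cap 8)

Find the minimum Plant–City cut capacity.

24

Augment Plant→City: bottleneck 10, flow now 10.
Augment Plant→V→City: bottleneck 6, flow now 16.
Augment Plant→W→City: bottleneck 5, flow now 21.
Augment Plant→U→W→City: bottleneck 3, flow now 24.
No augmenting path remains; maximum flow = 24.
By max-flow min-cut, the minimum cut capacity equals the max flow.
In the residual graph, reachable from Plant: {Plant, P, U, V, W}.
Min-cut edges: Plant→City (10), V→City (6), W→City (8); capacity 10 + 6 + 8 = 24.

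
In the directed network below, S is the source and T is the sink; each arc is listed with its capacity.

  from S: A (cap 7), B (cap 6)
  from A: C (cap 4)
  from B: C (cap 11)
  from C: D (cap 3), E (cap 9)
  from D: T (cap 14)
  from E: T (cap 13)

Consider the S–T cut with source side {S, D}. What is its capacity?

27

Edges leaving {S, D}: S→A (7), S→B (6), D→T (14).
Cut capacity = 7 + 6 + 14 = 27.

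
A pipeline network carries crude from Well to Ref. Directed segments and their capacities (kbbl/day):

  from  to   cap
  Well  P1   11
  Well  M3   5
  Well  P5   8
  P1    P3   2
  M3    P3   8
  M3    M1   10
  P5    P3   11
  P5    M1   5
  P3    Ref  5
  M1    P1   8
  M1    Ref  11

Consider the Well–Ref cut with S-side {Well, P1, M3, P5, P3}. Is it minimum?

Given cut capacity: 10 + 5 + 5 = 20.
Augment Well→P1→P3→Ref: bottleneck 2, flow now 2.
Augment Well→M3→P3→Ref: bottleneck 3, flow now 5.
Augment Well→M3→M1→Ref: bottleneck 2, flow now 7.
Augment Well→P5→M1→Ref: bottleneck 5, flow now 12.
Augment Well→P5→P3→M3→M1→Ref: bottleneck 3, flow now 15. (uses reverse residual edge)
No augmenting path remains; maximum flow = 15.
In the residual graph, reachable from Well: {Well, P1}.
Min-cut edges: Well→M3 (5), Well→P5 (8), P1→P3 (2); capacity 5 + 8 + 2 = 15.
Cut capacity 20 exceeds the max flow 15, so it is not minimum.

No — its capacity is 20, but the minimum cut has capacity 15.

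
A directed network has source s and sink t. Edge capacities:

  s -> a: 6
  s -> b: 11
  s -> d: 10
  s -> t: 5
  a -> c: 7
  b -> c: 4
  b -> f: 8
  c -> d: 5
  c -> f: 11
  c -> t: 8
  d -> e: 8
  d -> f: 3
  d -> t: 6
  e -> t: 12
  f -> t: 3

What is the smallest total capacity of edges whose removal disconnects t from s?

28

Augment s→t: bottleneck 5, flow now 5.
Augment s→d→t: bottleneck 6, flow now 11.
Augment s→a→c→t: bottleneck 6, flow now 17.
Augment s→b→c→t: bottleneck 2, flow now 19.
Augment s→b→f→t: bottleneck 3, flow now 22.
Augment s→d→e→t: bottleneck 4, flow now 26.
Augment s→b→c→d→e→t: bottleneck 2, flow now 28.
No augmenting path remains; maximum flow = 28.
By max-flow min-cut, the minimum cut capacity equals the max flow.
In the residual graph, reachable from s: {s, b, f}.
Min-cut edges: s→a (6), s→d (10), s→t (5), b→c (4), f→t (3); capacity 6 + 10 + 5 + 4 + 3 = 28.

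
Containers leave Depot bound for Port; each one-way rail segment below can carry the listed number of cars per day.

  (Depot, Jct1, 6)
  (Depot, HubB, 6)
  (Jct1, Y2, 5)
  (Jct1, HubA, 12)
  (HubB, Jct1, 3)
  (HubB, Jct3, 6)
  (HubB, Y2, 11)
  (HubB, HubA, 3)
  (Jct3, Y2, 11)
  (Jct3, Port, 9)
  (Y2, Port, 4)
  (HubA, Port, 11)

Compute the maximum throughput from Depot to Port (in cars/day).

12

Augment Depot→Jct1→Y2→Port: bottleneck 4, flow now 4.
Augment Depot→Jct1→HubA→Port: bottleneck 2, flow now 6.
Augment Depot→HubB→Jct3→Port: bottleneck 6, flow now 12.
No augmenting path remains; maximum flow = 12.
In the residual graph, reachable from Depot: {Depot}.
Min-cut edges: Depot→Jct1 (6), Depot→HubB (6); capacity 6 + 6 = 12.
This cut is saturated, so no flow can exceed 12.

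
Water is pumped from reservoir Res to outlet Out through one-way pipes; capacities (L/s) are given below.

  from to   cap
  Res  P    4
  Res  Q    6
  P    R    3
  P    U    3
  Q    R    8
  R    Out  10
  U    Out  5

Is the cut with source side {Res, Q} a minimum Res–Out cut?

Given cut capacity: 4 + 8 = 12.
Augment Res→P→R→Out: bottleneck 3, flow now 3.
Augment Res→P→U→Out: bottleneck 1, flow now 4.
Augment Res→Q→R→Out: bottleneck 6, flow now 10.
No augmenting path remains; maximum flow = 10.
In the residual graph, reachable from Res: {Res}.
Min-cut edges: Res→P (4), Res→Q (6); capacity 4 + 6 = 10.
Cut capacity 12 exceeds the max flow 10, so it is not minimum.

No — its capacity is 12, but the minimum cut has capacity 10.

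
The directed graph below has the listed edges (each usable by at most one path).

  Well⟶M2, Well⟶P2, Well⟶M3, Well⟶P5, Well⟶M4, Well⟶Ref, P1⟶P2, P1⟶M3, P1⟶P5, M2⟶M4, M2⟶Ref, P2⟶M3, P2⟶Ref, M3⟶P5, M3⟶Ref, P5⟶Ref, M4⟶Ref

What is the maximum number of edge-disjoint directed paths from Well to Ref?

Assign every edge capacity 1; by Menger, the answer equals the max flow.
Path Well→Ref (+1); total 1.
Path Well→M2→Ref (+1); total 2.
Path Well→P2→Ref (+1); total 3.
Path Well→M3→Ref (+1); total 4.
Path Well→P5→Ref (+1); total 5.
Path Well→M4→Ref (+1); total 6.
No residual Well→Ref path; max flow = 6.
Certifying cut of size 6: {Well→M2, Well→M3, Well→M4, Well→P2, Well→P5, Well→Ref}.

6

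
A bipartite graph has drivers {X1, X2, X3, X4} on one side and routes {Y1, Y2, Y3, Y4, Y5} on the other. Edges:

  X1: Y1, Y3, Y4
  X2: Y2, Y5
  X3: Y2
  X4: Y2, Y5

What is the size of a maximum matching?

Unit-capacity flow: source→left, listed edges, right→sink; max matching = max flow.
Augmenting path X1→Y1 (+1); matched 1.
Augmenting path X2→Y2 (+1); matched 2.
Augmenting path X4→Y5 (+1); matched 3.
No augmenting path remains; maximum matching = 3.
König certificate: {X1, Y2, Y5} is a vertex cover of size 3 (every listed pair touches it), so no matching can be larger.

3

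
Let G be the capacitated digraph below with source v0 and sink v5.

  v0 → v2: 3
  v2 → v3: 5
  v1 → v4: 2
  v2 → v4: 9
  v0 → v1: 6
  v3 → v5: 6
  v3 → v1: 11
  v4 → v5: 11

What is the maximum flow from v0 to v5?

Augment v0→v1→v4→v5: bottleneck 2, flow now 2.
Augment v0→v2→v3→v5: bottleneck 3, flow now 5.
No augmenting path remains; maximum flow = 5.
In the residual graph, reachable from v0: {v0, v1}.
Min-cut edges: v0→v2 (3), v1→v4 (2); capacity 3 + 2 = 5.
This cut is saturated, so no flow can exceed 5.

5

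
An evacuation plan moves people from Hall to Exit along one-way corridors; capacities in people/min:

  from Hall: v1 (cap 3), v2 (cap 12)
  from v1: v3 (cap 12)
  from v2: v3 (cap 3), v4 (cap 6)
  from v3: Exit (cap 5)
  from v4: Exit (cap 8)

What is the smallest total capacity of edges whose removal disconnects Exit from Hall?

11

Augment Hall→v1→v3→Exit: bottleneck 3, flow now 3.
Augment Hall→v2→v3→Exit: bottleneck 2, flow now 5.
Augment Hall→v2→v4→Exit: bottleneck 6, flow now 11.
No augmenting path remains; maximum flow = 11.
By max-flow min-cut, the minimum cut capacity equals the max flow.
In the residual graph, reachable from Hall: {Hall, v1, v2, v3}.
Min-cut edges: v2→v4 (6), v3→Exit (5); capacity 6 + 5 = 11.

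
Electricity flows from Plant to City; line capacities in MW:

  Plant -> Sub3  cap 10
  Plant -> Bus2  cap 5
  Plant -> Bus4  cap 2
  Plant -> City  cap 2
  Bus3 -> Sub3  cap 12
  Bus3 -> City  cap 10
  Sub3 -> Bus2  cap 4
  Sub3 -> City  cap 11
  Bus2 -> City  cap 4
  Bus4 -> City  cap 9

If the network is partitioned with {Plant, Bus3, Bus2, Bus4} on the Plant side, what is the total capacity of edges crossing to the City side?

Edges leaving {Plant, Bus3, Bus2, Bus4}: Plant→Sub3 (10), Plant→City (2), Bus3→Sub3 (12), Bus3→City (10), Bus2→City (4), Bus4→City (9).
Cut capacity = 10 + 2 + 12 + 10 + 4 + 9 = 47.

47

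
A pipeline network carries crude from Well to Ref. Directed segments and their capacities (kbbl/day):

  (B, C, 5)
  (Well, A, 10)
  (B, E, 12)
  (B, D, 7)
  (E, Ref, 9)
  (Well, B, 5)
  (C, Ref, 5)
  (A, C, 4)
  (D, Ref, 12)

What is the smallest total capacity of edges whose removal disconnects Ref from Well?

Augment Well→A→C→Ref: bottleneck 4, flow now 4.
Augment Well→B→C→Ref: bottleneck 1, flow now 5.
Augment Well→B→D→Ref: bottleneck 4, flow now 9.
No augmenting path remains; maximum flow = 9.
By max-flow min-cut, the minimum cut capacity equals the max flow.
In the residual graph, reachable from Well: {Well, A}.
Min-cut edges: Well→B (5), A→C (4); capacity 5 + 4 = 9.

9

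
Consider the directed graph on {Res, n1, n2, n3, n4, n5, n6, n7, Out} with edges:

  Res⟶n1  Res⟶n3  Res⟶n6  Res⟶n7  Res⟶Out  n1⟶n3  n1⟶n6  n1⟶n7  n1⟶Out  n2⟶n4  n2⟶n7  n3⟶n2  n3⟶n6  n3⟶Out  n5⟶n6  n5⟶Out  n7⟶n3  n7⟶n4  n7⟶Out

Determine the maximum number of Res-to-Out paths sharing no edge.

Assign every edge capacity 1; by Menger, the answer equals the max flow.
Path Res→Out (+1); total 1.
Path Res→n1→Out (+1); total 2.
Path Res→n3→Out (+1); total 3.
Path Res→n7→Out (+1); total 4.
No residual Res→Out path; max flow = 4.
Certifying cut of size 4: {Res→Out, Res→n1, Res→n3, Res→n7}.

4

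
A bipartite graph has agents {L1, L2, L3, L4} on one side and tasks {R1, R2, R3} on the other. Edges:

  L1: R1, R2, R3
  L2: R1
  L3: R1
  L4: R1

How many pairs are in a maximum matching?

2

Unit-capacity flow: source→left, listed edges, right→sink; max matching = max flow.
Augmenting path L1→R1 (+1); matched 1.
Augmenting path L2→R1→L1→R2 (+1); matched 2.
No augmenting path remains; maximum matching = 2.
König certificate: {L1, R1} is a vertex cover of size 2 (every listed pair touches it), so no matching can be larger.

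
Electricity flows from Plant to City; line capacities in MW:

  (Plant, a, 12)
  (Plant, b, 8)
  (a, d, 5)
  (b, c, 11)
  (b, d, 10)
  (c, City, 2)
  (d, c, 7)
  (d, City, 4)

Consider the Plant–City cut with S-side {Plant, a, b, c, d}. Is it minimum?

Given cut capacity: 2 + 4 = 6.
Augment Plant→a→d→City: bottleneck 4, flow now 4.
Augment Plant→b→c→City: bottleneck 2, flow now 6.
No augmenting path remains; maximum flow = 6.
Cut capacity 6 equals the max flow, so it is a minimum cut.

Yes — it is a minimum cut (capacity 6).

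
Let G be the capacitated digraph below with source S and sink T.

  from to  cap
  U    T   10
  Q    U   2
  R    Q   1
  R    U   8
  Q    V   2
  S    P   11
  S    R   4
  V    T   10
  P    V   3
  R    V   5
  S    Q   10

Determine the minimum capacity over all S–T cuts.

Augment S→P→V→T: bottleneck 3, flow now 3.
Augment S→Q→U→T: bottleneck 2, flow now 5.
Augment S→Q→V→T: bottleneck 2, flow now 7.
Augment S→R→U→T: bottleneck 4, flow now 11.
No augmenting path remains; maximum flow = 11.
By max-flow min-cut, the minimum cut capacity equals the max flow.
In the residual graph, reachable from S: {S, P, Q}.
Min-cut edges: S→R (4), P→V (3), Q→U (2), Q→V (2); capacity 4 + 3 + 2 + 2 = 11.

11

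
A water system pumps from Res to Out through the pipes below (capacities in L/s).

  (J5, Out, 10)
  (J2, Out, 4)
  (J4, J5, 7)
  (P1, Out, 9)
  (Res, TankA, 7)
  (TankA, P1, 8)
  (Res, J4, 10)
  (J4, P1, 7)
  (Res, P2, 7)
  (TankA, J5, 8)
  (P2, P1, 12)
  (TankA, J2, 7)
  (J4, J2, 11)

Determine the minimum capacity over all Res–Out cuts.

Augment Res→J4→P1→Out: bottleneck 7, flow now 7.
Augment Res→J4→J5→Out: bottleneck 3, flow now 10.
Augment Res→TankA→P1→Out: bottleneck 2, flow now 12.
Augment Res→TankA→J5→Out: bottleneck 5, flow now 17.
Augment Res→P2→P1→J4→J5→Out: bottleneck 2, flow now 19. (uses reverse residual edge)
Augment Res→P2→P1→J4→J2→Out: bottleneck 4, flow now 23. (uses reverse residual edge)
No augmenting path remains; maximum flow = 23.
By max-flow min-cut, the minimum cut capacity equals the max flow.
In the residual graph, reachable from Res: {Res, J4, TankA, P2, P1, J5, J2}.
Min-cut edges: P1→Out (9), J5→Out (10), J2→Out (4); capacity 9 + 10 + 4 = 23.

23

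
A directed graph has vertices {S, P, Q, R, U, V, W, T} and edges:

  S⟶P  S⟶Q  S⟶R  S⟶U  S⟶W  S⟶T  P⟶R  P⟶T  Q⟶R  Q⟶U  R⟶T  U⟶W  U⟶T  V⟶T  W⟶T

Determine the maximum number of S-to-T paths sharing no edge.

Assign every edge capacity 1; by Menger, the answer equals the max flow.
Path S→T (+1); total 1.
Path S→P→T (+1); total 2.
Path S→R→T (+1); total 3.
Path S→U→T (+1); total 4.
Path S→W→T (+1); total 5.
No residual S→T path; max flow = 5.
Certifying cut of size 5: {R→T, S→P, S→T, U→T, W→T}.

5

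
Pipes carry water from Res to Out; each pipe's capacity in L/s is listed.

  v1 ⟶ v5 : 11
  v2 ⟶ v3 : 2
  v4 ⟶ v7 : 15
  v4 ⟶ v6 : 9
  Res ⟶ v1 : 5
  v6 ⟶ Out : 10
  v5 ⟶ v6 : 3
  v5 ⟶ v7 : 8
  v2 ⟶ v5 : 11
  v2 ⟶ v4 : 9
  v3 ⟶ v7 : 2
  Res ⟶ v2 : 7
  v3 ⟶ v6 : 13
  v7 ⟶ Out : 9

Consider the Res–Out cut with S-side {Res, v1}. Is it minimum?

No — its capacity is 18, but the minimum cut has capacity 12.

Given cut capacity: 7 + 11 = 18.
Augment Res→v1→v5→v6→Out: bottleneck 3, flow now 3.
Augment Res→v1→v5→v7→Out: bottleneck 2, flow now 5.
Augment Res→v2→v3→v6→Out: bottleneck 2, flow now 7.
Augment Res→v2→v4→v6→Out: bottleneck 5, flow now 12.
No augmenting path remains; maximum flow = 12.
In the residual graph, reachable from Res: {Res}.
Min-cut edges: Res→v1 (5), Res→v2 (7); capacity 5 + 7 = 12.
Cut capacity 18 exceeds the max flow 12, so it is not minimum.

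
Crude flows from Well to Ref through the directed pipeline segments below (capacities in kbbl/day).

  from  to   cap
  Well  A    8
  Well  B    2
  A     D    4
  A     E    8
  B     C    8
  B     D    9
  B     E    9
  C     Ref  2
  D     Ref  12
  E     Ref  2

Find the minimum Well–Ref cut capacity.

Augment Well→A→D→Ref: bottleneck 4, flow now 4.
Augment Well→A→E→Ref: bottleneck 2, flow now 6.
Augment Well→B→C→Ref: bottleneck 2, flow now 8.
No augmenting path remains; maximum flow = 8.
By max-flow min-cut, the minimum cut capacity equals the max flow.
In the residual graph, reachable from Well: {Well, A, E}.
Min-cut edges: Well→B (2), A→D (4), E→Ref (2); capacity 2 + 4 + 2 = 8.

8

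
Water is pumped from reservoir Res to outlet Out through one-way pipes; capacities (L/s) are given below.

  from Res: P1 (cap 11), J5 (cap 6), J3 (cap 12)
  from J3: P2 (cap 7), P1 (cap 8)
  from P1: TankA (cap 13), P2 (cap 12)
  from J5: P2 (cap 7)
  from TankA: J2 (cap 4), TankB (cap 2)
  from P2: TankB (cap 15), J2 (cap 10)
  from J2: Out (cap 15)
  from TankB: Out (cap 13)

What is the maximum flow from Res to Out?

27

Augment Res→J3→P2→J2→Out: bottleneck 7, flow now 7.
Augment Res→P1→TankA→J2→Out: bottleneck 4, flow now 11.
Augment Res→P1→TankA→TankB→Out: bottleneck 2, flow now 13.
Augment Res→P1→P2→J2→Out: bottleneck 3, flow now 16.
Augment Res→P1→P2→TankB→Out: bottleneck 2, flow now 18.
Augment Res→J5→P2→TankB→Out: bottleneck 6, flow now 24.
Augment Res→J3→P1→P2→TankB→Out: bottleneck 3, flow now 27.
No augmenting path remains; maximum flow = 27.
In the residual graph, reachable from Res: {Res, J3, P1, J5, TankA, P2, TankB}.
Min-cut edges: TankA→J2 (4), P2→J2 (10), TankB→Out (13); capacity 4 + 10 + 13 = 27.
This cut is saturated, so no flow can exceed 27.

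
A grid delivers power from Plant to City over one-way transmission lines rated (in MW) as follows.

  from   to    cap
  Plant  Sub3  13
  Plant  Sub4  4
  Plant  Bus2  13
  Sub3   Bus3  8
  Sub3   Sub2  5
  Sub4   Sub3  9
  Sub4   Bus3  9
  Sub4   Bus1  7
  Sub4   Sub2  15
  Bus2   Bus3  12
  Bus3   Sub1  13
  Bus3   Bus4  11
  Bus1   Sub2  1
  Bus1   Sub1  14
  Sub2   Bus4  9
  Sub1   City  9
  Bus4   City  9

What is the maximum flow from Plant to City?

18

Augment Plant→Sub3→Bus3→Sub1→City: bottleneck 8, flow now 8.
Augment Plant→Sub3→Sub2→Bus4→City: bottleneck 5, flow now 13.
Augment Plant→Sub4→Bus3→Sub1→City: bottleneck 1, flow now 14.
Augment Plant→Sub4→Bus3→Bus4→City: bottleneck 3, flow now 17.
Augment Plant→Bus2→Bus3→Bus4→City: bottleneck 1, flow now 18.
No augmenting path remains; maximum flow = 18.
In the residual graph, reachable from Plant: {Plant, Sub3, Sub4, Bus2, Bus3, Bus1, Sub2, Sub1, Bus4}.
Min-cut edges: Sub1→City (9), Bus4→City (9); capacity 9 + 9 = 18.
This cut is saturated, so no flow can exceed 18.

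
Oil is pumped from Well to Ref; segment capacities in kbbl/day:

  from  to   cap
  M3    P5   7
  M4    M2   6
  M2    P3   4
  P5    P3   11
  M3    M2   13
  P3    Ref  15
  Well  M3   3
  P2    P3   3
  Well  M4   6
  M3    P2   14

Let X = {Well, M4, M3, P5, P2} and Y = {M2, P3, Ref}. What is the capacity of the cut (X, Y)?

Edges leaving {Well, M4, M3, P5, P2}: M4→M2 (6), M3→M2 (13), P5→P3 (11), P2→P3 (3).
Cut capacity = 6 + 13 + 11 + 3 = 33.

33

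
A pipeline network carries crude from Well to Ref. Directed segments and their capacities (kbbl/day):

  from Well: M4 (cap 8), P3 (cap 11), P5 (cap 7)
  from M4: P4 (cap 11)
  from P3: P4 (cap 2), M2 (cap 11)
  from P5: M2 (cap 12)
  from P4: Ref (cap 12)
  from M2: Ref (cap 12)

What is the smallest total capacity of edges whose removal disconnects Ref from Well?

22

Augment Well→M4→P4→Ref: bottleneck 8, flow now 8.
Augment Well→P3→P4→Ref: bottleneck 2, flow now 10.
Augment Well→P3→M2→Ref: bottleneck 9, flow now 19.
Augment Well→P5→M2→Ref: bottleneck 3, flow now 22.
No augmenting path remains; maximum flow = 22.
By max-flow min-cut, the minimum cut capacity equals the max flow.
In the residual graph, reachable from Well: {Well, P3, P5, M2}.
Min-cut edges: Well→M4 (8), P3→P4 (2), M2→Ref (12); capacity 8 + 2 + 12 = 22.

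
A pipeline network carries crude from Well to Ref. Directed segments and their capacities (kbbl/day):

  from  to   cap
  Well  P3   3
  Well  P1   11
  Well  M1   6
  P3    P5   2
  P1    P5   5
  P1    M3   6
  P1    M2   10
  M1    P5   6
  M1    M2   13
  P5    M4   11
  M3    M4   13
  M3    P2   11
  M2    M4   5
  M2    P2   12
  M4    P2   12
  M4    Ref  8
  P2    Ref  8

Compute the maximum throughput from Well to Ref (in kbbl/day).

16

Augment Well→P3→P5→M4→Ref: bottleneck 2, flow now 2.
Augment Well→P1→P5→M4→Ref: bottleneck 5, flow now 7.
Augment Well→P1→M3→M4→Ref: bottleneck 1, flow now 8.
Augment Well→P1→M3→P2→Ref: bottleneck 5, flow now 13.
Augment Well→M1→M2→P2→Ref: bottleneck 3, flow now 16.
No augmenting path remains; maximum flow = 16.
In the residual graph, reachable from Well: {Well, P3, P1, M1, P5, M3, M2, M4, P2}.
Min-cut edges: M4→Ref (8), P2→Ref (8); capacity 8 + 8 = 16.
This cut is saturated, so no flow can exceed 16.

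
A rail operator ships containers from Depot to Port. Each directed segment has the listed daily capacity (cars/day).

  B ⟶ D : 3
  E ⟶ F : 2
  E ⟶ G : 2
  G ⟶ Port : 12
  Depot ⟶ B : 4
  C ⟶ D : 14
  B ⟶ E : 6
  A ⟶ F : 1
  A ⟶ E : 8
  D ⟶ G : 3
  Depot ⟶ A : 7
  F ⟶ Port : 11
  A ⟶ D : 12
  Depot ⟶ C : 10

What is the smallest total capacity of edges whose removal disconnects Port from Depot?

8

Augment Depot→A→F→Port: bottleneck 1, flow now 1.
Augment Depot→A→D→G→Port: bottleneck 3, flow now 4.
Augment Depot→A→E→F→Port: bottleneck 2, flow now 6.
Augment Depot→A→E→G→Port: bottleneck 1, flow now 7.
Augment Depot→B→E→G→Port: bottleneck 1, flow now 8.
No augmenting path remains; maximum flow = 8.
By max-flow min-cut, the minimum cut capacity equals the max flow.
In the residual graph, reachable from Depot: {Depot, A, B, C, D, E}.
Min-cut edges: A→F (1), D→G (3), E→F (2), E→G (2); capacity 1 + 3 + 2 + 2 = 8.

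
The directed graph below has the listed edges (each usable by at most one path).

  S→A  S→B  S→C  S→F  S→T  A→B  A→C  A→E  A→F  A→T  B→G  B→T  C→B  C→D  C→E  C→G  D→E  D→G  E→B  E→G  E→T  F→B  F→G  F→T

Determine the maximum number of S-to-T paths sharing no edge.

Assign every edge capacity 1; by Menger, the answer equals the max flow.
Path S→T (+1); total 1.
Path S→A→T (+1); total 2.
Path S→B→T (+1); total 3.
Path S→F→T (+1); total 4.
Path S→C→E→T (+1); total 5.
No residual S→T path; max flow = 5.
Certifying cut of size 5: {S→A, S→B, S→C, S→F, S→T}.

5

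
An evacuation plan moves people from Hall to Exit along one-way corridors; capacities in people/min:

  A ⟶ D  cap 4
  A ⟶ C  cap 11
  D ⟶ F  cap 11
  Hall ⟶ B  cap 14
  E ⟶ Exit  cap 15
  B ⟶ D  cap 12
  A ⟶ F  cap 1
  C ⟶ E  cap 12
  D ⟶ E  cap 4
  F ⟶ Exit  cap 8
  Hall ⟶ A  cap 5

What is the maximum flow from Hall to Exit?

Augment Hall→A→F→Exit: bottleneck 1, flow now 1.
Augment Hall→A→C→E→Exit: bottleneck 4, flow now 5.
Augment Hall→B→D→E→Exit: bottleneck 4, flow now 9.
Augment Hall→B→D→F→Exit: bottleneck 7, flow now 16.
Augment Hall→B→D→F→A→C→E→Exit: bottleneck 1, flow now 17. (uses reverse residual edge)
No augmenting path remains; maximum flow = 17.
In the residual graph, reachable from Hall: {Hall, B}.
Min-cut edges: Hall→A (5), B→D (12); capacity 5 + 12 = 17.
This cut is saturated, so no flow can exceed 17.

17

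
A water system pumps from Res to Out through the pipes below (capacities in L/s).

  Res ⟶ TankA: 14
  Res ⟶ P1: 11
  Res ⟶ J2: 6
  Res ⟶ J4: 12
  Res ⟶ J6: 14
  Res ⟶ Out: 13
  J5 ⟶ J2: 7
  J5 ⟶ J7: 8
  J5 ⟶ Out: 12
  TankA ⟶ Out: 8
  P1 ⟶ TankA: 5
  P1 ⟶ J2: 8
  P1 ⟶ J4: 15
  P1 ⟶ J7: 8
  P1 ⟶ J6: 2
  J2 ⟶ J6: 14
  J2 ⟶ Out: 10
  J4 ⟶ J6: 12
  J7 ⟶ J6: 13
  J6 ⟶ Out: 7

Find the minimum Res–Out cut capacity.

38

Augment Res→Out: bottleneck 13, flow now 13.
Augment Res→TankA→Out: bottleneck 8, flow now 21.
Augment Res→J2→Out: bottleneck 6, flow now 27.
Augment Res→J6→Out: bottleneck 7, flow now 34.
Augment Res→P1→J2→Out: bottleneck 4, flow now 38.
No augmenting path remains; maximum flow = 38.
By max-flow min-cut, the minimum cut capacity equals the max flow.
In the residual graph, reachable from Res: {Res, TankA, P1, J2, J4, J7, J6}.
Min-cut edges: Res→Out (13), TankA→Out (8), J2→Out (10), J6→Out (7); capacity 13 + 8 + 10 + 7 = 38.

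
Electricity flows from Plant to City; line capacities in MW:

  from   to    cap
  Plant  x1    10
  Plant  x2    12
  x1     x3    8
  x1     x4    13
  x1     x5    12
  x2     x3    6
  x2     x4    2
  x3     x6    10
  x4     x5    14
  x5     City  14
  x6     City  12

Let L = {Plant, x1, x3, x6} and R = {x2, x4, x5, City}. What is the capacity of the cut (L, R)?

49

Edges leaving {Plant, x1, x3, x6}: Plant→x2 (12), x1→x4 (13), x1→x5 (12), x6→City (12).
Cut capacity = 12 + 13 + 12 + 12 = 49.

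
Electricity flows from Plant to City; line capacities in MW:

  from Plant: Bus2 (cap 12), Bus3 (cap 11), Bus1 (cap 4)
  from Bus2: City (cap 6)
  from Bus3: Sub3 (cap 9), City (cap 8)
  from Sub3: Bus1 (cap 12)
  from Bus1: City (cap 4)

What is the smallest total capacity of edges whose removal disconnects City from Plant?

Augment Plant→Bus2→City: bottleneck 6, flow now 6.
Augment Plant→Bus3→City: bottleneck 8, flow now 14.
Augment Plant→Bus1→City: bottleneck 4, flow now 18.
No augmenting path remains; maximum flow = 18.
By max-flow min-cut, the minimum cut capacity equals the max flow.
In the residual graph, reachable from Plant: {Plant, Bus2, Bus3, Sub3, Bus1}.
Min-cut edges: Bus2→City (6), Bus3→City (8), Bus1→City (4); capacity 6 + 8 + 4 = 18.

18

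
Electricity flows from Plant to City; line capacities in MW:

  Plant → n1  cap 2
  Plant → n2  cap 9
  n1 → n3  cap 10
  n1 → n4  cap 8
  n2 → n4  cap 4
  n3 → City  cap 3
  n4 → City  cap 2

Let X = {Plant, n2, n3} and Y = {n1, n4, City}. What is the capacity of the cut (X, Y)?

Edges leaving {Plant, n2, n3}: Plant→n1 (2), n2→n4 (4), n3→City (3).
Cut capacity = 2 + 4 + 3 = 9.

9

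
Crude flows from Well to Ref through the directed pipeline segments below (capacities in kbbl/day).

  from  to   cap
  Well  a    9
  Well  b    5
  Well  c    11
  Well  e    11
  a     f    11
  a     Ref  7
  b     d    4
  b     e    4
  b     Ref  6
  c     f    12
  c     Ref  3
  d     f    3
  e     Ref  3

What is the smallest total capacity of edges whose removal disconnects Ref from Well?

18

Augment Well→a→Ref: bottleneck 7, flow now 7.
Augment Well→b→Ref: bottleneck 5, flow now 12.
Augment Well→c→Ref: bottleneck 3, flow now 15.
Augment Well→e→Ref: bottleneck 3, flow now 18.
No augmenting path remains; maximum flow = 18.
By max-flow min-cut, the minimum cut capacity equals the max flow.
In the residual graph, reachable from Well: {Well, a, c, e, f}.
Min-cut edges: Well→b (5), a→Ref (7), c→Ref (3), e→Ref (3); capacity 5 + 7 + 3 + 3 = 18.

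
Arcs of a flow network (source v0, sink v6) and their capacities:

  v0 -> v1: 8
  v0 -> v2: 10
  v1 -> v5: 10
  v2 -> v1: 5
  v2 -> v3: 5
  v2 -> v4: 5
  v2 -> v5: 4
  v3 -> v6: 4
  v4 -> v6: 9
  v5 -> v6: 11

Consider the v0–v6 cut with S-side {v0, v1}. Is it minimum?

Given cut capacity: 10 + 10 = 20.
Augment v0→v1→v5→v6: bottleneck 8, flow now 8.
Augment v0→v2→v3→v6: bottleneck 4, flow now 12.
Augment v0→v2→v4→v6: bottleneck 5, flow now 17.
Augment v0→v2→v5→v6: bottleneck 1, flow now 18.
No augmenting path remains; maximum flow = 18.
In the residual graph, reachable from v0: {v0}.
Min-cut edges: v0→v1 (8), v0→v2 (10); capacity 8 + 10 = 18.
Cut capacity 20 exceeds the max flow 18, so it is not minimum.

No — its capacity is 20, but the minimum cut has capacity 18.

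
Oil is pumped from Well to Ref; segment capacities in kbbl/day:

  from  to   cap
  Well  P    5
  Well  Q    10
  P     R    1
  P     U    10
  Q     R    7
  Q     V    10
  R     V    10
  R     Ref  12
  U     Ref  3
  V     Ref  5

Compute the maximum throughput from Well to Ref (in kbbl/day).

Augment Well→P→R→Ref: bottleneck 1, flow now 1.
Augment Well→P→U→Ref: bottleneck 3, flow now 4.
Augment Well→Q→R→Ref: bottleneck 7, flow now 11.
Augment Well→Q→V→Ref: bottleneck 3, flow now 14.
No augmenting path remains; maximum flow = 14.
In the residual graph, reachable from Well: {Well, P, U}.
Min-cut edges: Well→Q (10), P→R (1), U→Ref (3); capacity 10 + 1 + 3 = 14.
This cut is saturated, so no flow can exceed 14.

14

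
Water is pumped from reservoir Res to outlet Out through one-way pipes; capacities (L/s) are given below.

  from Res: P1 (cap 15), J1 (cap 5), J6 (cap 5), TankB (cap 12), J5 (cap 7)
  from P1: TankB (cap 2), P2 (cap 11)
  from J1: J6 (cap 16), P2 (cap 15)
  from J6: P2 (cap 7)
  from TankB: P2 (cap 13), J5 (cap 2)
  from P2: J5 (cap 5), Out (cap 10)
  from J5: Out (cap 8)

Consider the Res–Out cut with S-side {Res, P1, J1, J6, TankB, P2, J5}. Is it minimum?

Yes — it is a minimum cut (capacity 18).

Given cut capacity: 10 + 8 = 18.
Augment Res→J5→Out: bottleneck 7, flow now 7.
Augment Res→P1→P2→Out: bottleneck 10, flow now 17.
Augment Res→TankB→J5→Out: bottleneck 1, flow now 18.
No augmenting path remains; maximum flow = 18.
Cut capacity 18 equals the max flow, so it is a minimum cut.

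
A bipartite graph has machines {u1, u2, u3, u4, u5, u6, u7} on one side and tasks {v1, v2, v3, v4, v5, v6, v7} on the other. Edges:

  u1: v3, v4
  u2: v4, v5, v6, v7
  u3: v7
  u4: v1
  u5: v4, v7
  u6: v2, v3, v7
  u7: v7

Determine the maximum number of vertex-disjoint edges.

6

Unit-capacity flow: source→left, listed edges, right→sink; max matching = max flow.
Augmenting path u1→v3 (+1); matched 1.
Augmenting path u2→v4 (+1); matched 2.
Augmenting path u3→v7 (+1); matched 3.
Augmenting path u4→v1 (+1); matched 4.
Augmenting path u6→v2 (+1); matched 5.
Augmenting path u5→v4→u2→v5 (+1); matched 6.
No augmenting path remains; maximum matching = 6.
König certificate: {u1, u2, u4, u5, u6, v7} is a vertex cover of size 6 (every listed pair touches it), so no matching can be larger.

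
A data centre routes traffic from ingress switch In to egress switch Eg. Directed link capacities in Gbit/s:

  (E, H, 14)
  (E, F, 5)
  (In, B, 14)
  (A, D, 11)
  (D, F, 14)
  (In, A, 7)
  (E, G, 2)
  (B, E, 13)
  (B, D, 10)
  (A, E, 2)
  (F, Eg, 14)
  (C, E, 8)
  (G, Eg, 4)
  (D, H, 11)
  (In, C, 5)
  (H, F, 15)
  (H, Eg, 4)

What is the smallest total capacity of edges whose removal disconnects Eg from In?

Augment In→A→D→F→Eg: bottleneck 7, flow now 7.
Augment In→B→D→F→Eg: bottleneck 7, flow now 14.
Augment In→B→D→H→Eg: bottleneck 3, flow now 17.
Augment In→B→E→G→Eg: bottleneck 2, flow now 19.
Augment In→B→E→H→Eg: bottleneck 1, flow now 20.
No augmenting path remains; maximum flow = 20.
By max-flow min-cut, the minimum cut capacity equals the max flow.
In the residual graph, reachable from In: {In, A, B, C, D, E, F, H}.
Min-cut edges: E→G (2), F→Eg (14), H→Eg (4); capacity 2 + 14 + 4 = 20.

20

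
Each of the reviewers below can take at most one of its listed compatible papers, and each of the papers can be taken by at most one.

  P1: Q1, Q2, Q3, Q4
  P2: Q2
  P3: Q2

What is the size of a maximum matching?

Unit-capacity flow: source→left, listed edges, right→sink; max matching = max flow.
Augmenting path P1→Q1 (+1); matched 1.
Augmenting path P2→Q2 (+1); matched 2.
No augmenting path remains; maximum matching = 2.
König certificate: {P1, Q2} is a vertex cover of size 2 (every listed pair touches it), so no matching can be larger.

2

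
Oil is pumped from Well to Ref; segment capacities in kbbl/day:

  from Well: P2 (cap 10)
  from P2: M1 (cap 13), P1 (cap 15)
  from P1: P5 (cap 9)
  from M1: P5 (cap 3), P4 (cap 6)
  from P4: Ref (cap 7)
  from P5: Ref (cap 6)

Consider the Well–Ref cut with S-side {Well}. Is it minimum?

Yes — it is a minimum cut (capacity 10).

Given cut capacity: 10 = 10.
Augment Well→P2→P1→P5→Ref: bottleneck 6, flow now 6.
Augment Well→P2→M1→P4→Ref: bottleneck 4, flow now 10.
No augmenting path remains; maximum flow = 10.
Cut capacity 10 equals the max flow, so it is a minimum cut.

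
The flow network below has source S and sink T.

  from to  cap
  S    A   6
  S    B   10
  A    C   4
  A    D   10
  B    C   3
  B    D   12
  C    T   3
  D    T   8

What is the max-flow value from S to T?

11

Augment S→A→C→T: bottleneck 3, flow now 3.
Augment S→A→D→T: bottleneck 3, flow now 6.
Augment S→B→D→T: bottleneck 5, flow now 11.
No augmenting path remains; maximum flow = 11.
In the residual graph, reachable from S: {S, A, B, C, D}.
Min-cut edges: C→T (3), D→T (8); capacity 3 + 8 = 11.
This cut is saturated, so no flow can exceed 11.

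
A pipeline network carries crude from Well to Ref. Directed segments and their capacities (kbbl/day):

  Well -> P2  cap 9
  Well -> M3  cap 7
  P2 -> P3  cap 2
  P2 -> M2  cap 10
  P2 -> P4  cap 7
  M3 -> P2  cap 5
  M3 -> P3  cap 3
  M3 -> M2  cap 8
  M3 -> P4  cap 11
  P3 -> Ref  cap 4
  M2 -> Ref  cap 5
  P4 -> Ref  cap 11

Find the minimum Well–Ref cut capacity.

16

Augment Well→P2→P3→Ref: bottleneck 2, flow now 2.
Augment Well→P2→M2→Ref: bottleneck 5, flow now 7.
Augment Well→P2→P4→Ref: bottleneck 2, flow now 9.
Augment Well→M3→P3→Ref: bottleneck 2, flow now 11.
Augment Well→M3→P4→Ref: bottleneck 5, flow now 16.
No augmenting path remains; maximum flow = 16.
By max-flow min-cut, the minimum cut capacity equals the max flow.
In the residual graph, reachable from Well: {Well}.
Min-cut edges: Well→P2 (9), Well→M3 (7); capacity 9 + 7 = 16.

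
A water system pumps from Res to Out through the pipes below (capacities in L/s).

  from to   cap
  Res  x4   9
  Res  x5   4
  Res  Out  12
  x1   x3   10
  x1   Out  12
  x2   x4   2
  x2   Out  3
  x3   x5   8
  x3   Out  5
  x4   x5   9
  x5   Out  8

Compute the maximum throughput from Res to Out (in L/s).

20

Augment Res→Out: bottleneck 12, flow now 12.
Augment Res→x5→Out: bottleneck 4, flow now 16.
Augment Res→x4→x5→Out: bottleneck 4, flow now 20.
No augmenting path remains; maximum flow = 20.
In the residual graph, reachable from Res: {Res, x4, x5}.
Min-cut edges: Res→Out (12), x5→Out (8); capacity 12 + 8 = 20.
This cut is saturated, so no flow can exceed 20.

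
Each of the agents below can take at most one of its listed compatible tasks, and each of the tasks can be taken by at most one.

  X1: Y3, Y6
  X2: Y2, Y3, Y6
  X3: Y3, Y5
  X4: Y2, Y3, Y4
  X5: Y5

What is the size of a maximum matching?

Unit-capacity flow: source→left, listed edges, right→sink; max matching = max flow.
Augmenting path X1→Y3 (+1); matched 1.
Augmenting path X2→Y2 (+1); matched 2.
Augmenting path X3→Y5 (+1); matched 3.
Augmenting path X4→Y4 (+1); matched 4.
Augmenting path X5→Y5→X3→Y3→X1→Y6 (+1); matched 5.
No augmenting path remains; maximum matching = 5.
König certificate: {X1, X2, X3, X4, X5} is a vertex cover of size 5 (every listed pair touches it), so no matching can be larger.

5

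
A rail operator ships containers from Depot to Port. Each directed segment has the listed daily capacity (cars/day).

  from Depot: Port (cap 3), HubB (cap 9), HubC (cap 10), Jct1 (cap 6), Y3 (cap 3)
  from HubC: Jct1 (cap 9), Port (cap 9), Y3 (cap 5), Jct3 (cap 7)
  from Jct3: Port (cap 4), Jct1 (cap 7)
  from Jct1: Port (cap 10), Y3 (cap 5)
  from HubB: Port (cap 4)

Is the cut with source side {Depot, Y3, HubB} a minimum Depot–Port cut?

Yes — it is a minimum cut (capacity 23).

Given cut capacity: 10 + 6 + 3 + 4 = 23.
Augment Depot→Port: bottleneck 3, flow now 3.
Augment Depot→HubC→Port: bottleneck 9, flow now 12.
Augment Depot→Jct1→Port: bottleneck 6, flow now 18.
Augment Depot→HubB→Port: bottleneck 4, flow now 22.
Augment Depot→HubC→Jct3→Port: bottleneck 1, flow now 23.
No augmenting path remains; maximum flow = 23.
Cut capacity 23 equals the max flow, so it is a minimum cut.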